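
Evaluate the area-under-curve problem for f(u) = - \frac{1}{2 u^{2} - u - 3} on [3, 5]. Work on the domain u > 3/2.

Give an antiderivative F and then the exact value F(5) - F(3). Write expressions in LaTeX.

Antiderivative: F(u) = \frac{- \log{\left(u - \frac{3}{2} \right)} + \log{\left(u + 1 \right)}}{5}; value = - \frac{\log{\left(4 \right)}}{5} - \frac{\log{\left(\frac{7}{2} \right)}}{5} + \frac{\log{\left(\frac{3}{2} \right)}}{5} + \frac{\log{\left(6 \right)}}{5}

Factor the denominator (\left(u + 1\right) \left(2 u - 3\right)) and decompose: f = - \frac{2}{5 \left(2 u - 3\right)} + \frac{1}{5 \left(u + 1\right)}; each piece integrates to a log, atan, or power term.
F(u) = \frac{- \log{\left(u - \frac{3}{2} \right)} + \log{\left(u + 1 \right)}}{5} is an antiderivative of f.
Check: d/du[\frac{- \log{\left(u - \frac{3}{2} \right)} + \log{\left(u + 1 \right)}}{5}] = - \frac{1}{2 u^{2} - u - 3} = f(u).
F(5) = - \frac{\log{\left(\frac{7}{2} \right)}}{5} + \frac{\log{\left(6 \right)}}{5}; F(3) = - \frac{\log{\left(\frac{3}{2} \right)}}{5} + \frac{\log{\left(4 \right)}}{5}.
Integral = F(5) - F(3) = - \frac{\log{\left(4 \right)}}{5} - \frac{\log{\left(\frac{7}{2} \right)}}{5} + \frac{\log{\left(\frac{3}{2} \right)}}{5} + \frac{\log{\left(6 \right)}}{5}.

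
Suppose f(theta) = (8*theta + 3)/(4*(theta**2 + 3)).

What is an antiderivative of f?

Any candidate F(theta) must reproduce f(theta) exactly when differentiated.
Check: d/dtheta[log(theta**2 + 3) + sqrt(3)*atan(sqrt(3)*theta/3)/4] = (8*theta + 3)/(4*theta**2 + 12), which equals f(theta).

An antiderivative is F(theta) = log(theta**2 + 3) + sqrt(3)*atan(sqrt(3)*theta/3)/4.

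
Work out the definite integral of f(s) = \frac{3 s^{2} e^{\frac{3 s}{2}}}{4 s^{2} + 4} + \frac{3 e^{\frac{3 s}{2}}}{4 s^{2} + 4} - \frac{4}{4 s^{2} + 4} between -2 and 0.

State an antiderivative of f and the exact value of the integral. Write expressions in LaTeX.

Antiderivative: F(s) = \frac{e^{\frac{3 s}{2}}}{2} - \operatorname{atan}{\left(s \right)}; value = - \operatorname{atan}{\left(2 \right)} - \frac{1}{2 e^{3}} + \frac{1}{2}

Integrate term by term and add the pieces.
F(s) = \frac{e^{\frac{3 s}{2}}}{2} - \operatorname{atan}{\left(s \right)} is an antiderivative of f.
Check: d/ds[\frac{e^{\frac{3 s}{2}}}{2} - \operatorname{atan}{\left(s \right)}] = \frac{3 s^{2} e^{\frac{3 s}{2}} + 3 e^{\frac{3 s}{2}} - 4}{4 s^{2} + 4}, which equals f(s).
F(0) = \frac{1}{2}; F(-2) = \frac{1}{2 e^{3}} + \operatorname{atan}{\left(2 \right)}.
Integral = F(0) - F(-2) = - \operatorname{atan}{\left(2 \right)} - \frac{1}{2 e^{3}} + \frac{1}{2}.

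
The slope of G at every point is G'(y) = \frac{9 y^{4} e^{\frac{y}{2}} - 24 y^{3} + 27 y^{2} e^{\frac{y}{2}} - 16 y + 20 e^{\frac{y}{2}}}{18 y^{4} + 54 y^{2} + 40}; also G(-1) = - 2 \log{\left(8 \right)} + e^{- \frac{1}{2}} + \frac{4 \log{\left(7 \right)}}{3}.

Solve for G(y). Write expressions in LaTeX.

G(y) = e^{\frac{y}{2}} + \frac{4 \log{\left(3 y^{2} + 4 \right)}}{3} - 2 \log{\left(3 y^{2} + 5 \right)}

Differentiate the proposed G(y) back; it has to land on the given G'(y).
A general antiderivative is e^{\frac{y}{2}} + \frac{4 \log{\left(3 y^{2} + 4 \right)}}{3} - 2 \log{\left(3 y^{2} + 5 \right)} + C.
The condition gives C = - 2 \log{\left(8 \right)} + e^{- \frac{1}{2}} + \frac{4 \log{\left(7 \right)}}{3} - (- 2 \log{\left(8 \right)} + e^{- \frac{1}{2}} + \frac{4 \log{\left(7 \right)}}{3}) = 0.
So G(y) = e^{\frac{y}{2}} + \frac{4 \log{\left(3 y^{2} + 4 \right)}}{3} - 2 \log{\left(3 y^{2} + 5 \right)}.
Check: d/dy[e^{\frac{y}{2}} + \frac{4 \log{\left(3 y^{2} + 4 \right)}}{3} - 2 \log{\left(3 y^{2} + 5 \right)}] = \frac{9 y^{4} e^{\frac{y}{2}} - 24 y^{3} + 27 y^{2} e^{\frac{y}{2}} - 16 y + 20 e^{\frac{y}{2}}}{18 y^{4} + 54 y^{2} + 40} = G'(y).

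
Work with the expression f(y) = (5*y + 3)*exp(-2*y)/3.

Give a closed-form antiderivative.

An antiderivative is F(y) = -(10*y + 11)*exp(-2*y)/12.

f has the shape u'v + uv' for u = -5*y/6 - 11/12 and v = exp(-2*y) — it is the derivative of the product u*v.
Check: d/dy[-(10*y + 11)*exp(-2*y)/12] = (5*y + 3)*exp(-2*y)/3 = f(y).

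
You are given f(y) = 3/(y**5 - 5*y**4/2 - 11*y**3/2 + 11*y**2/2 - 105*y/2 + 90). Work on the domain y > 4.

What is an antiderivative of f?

An antiderivative is F(y) = (348*log(y - 4) - 1568*log(y - 3/2) + 290*log(y + 3) + 465*log(y**2 + 5) + 366*sqrt(5)*atan(sqrt(5)*y/5))/42630.

Factor the denominator ((y - 4)*(y + 3)*(2*y - 3)*(y**2 + 5)) and decompose: f = (31*y + 61)/(1421*(y**2 + 5)) - 32/(435*(2*y - 3)) + 1/(147*(y + 3)) + 2/(245*(y - 4)); each piece integrates to a log, atan, or power term.
Check: d/dy[(348*log(y - 4) - 1568*log(y - 3/2) + 290*log(y + 3) + 465*log(y**2 + 5) + 366*sqrt(5)*atan(sqrt(5)*y/5))/42630] = 6/(2*y**5 - 5*y**4 - 11*y**3 + 11*y**2 - 105*y + 180), which equals f(y).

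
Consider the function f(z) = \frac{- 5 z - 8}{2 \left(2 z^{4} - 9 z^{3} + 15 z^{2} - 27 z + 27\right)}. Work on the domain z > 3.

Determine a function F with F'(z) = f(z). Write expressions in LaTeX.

The denominator factors as 2 \left(z - 3\right) \left(2 z - 3\right) \left(z^{2} + 3\right); partial fractions split f into directly integrable pieces: - \frac{29 z - 37}{168 \left(z^{2} + 3\right)} + \frac{62}{63 \left(2 z - 3\right)} - \frac{23}{72 \left(z - 3\right)}.
Check: d/dz[\frac{- 322 \log{\left(z - 3 \right)} + 496 \log{\left(z - \frac{3}{2} \right)} - 87 \log{\left(z^{2} + 3 \right)} + 74 \sqrt{3} \operatorname{atan}{\left(\frac{\sqrt{3} z}{3} \right)}}{1008}] = \frac{- 5 z - 8}{4 z^{4} - 18 z^{3} + 30 z^{2} - 54 z + 54}, which equals f(z).

An antiderivative is F(z) = \frac{- 322 \log{\left(z - 3 \right)} + 496 \log{\left(z - \frac{3}{2} \right)} - 87 \log{\left(z^{2} + 3 \right)} + 74 \sqrt{3} \operatorname{atan}{\left(\frac{\sqrt{3} z}{3} \right)}}{1008}.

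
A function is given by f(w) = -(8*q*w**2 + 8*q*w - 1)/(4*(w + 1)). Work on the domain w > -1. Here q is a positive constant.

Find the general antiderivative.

An antiderivative F(w) passes only if d/dw[F] lands on f(w) exactly.
Check: d/dw[-(4*q*w**2 - log(w + 1))/4] = (-8*q*w**2 - 8*q*w + 1)/(4*w + 4), which equals f(w).

F(w) = -(4*q*w**2 - log(w + 1))/4 + C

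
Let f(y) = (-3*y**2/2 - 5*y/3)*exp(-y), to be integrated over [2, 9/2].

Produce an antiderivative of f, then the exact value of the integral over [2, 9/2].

Antiderivative: F(y) = (9*y**2 + 28*y + 28)*exp(-y)/6; value = -20*exp(-2) + 1345*exp(-9/2)/24

f has the shape u'v + uv' for u = 3*y**2/2 + 14*y/3 + 14/3 and v = exp(-y) — it is the derivative of the product u*v.
F(y) = (9*y**2 + 28*y + 28)*exp(-y)/6 is an antiderivative of f.
Check: d/dy[(9*y**2 + 28*y + 28)*exp(-y)/6] = (-9*y**2 - 10*y)*exp(-y)/6, which equals f(y).
F(9/2) = 1345*exp(-9/2)/24; F(2) = 20*exp(-2).
Integral = F(9/2) - F(2) = -20*exp(-2) + 1345*exp(-9/2)/24.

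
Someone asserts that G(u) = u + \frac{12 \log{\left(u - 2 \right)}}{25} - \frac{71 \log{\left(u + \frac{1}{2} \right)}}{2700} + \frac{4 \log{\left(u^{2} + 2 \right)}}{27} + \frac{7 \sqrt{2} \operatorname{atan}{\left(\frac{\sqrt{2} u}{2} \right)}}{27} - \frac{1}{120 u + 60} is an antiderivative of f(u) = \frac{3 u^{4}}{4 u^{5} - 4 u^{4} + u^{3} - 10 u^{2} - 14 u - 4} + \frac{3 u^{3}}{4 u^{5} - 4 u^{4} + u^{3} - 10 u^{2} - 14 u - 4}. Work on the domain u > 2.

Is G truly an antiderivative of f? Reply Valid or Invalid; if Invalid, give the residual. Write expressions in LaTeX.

Invalid: d/du[G] - f = 1, which is not 0.

d/du[G] = \frac{4 u^{5} - u^{4} + 4 u^{3} - 10 u^{2} - 14 u - 4}{4 u^{5} - 4 u^{4} + u^{3} - 10 u^{2} - 14 u - 4}
d/du[G] - f(u) = 1 != 0.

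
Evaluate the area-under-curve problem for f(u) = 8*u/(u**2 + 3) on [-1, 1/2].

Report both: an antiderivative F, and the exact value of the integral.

f matches the chain-rule pattern g'(h)*h' with inner function h(u) = 2*u**2 + 6; substituting w = h(u) collapses the integral.
F(u) = 4*log(2*u**2 + 6) is an antiderivative of f.
Check: d/du[4*log(2*u**2 + 6)] = 8*u/(u**2 + 3) = f(u).
F(1/2) = 4*log(13/2); F(-1) = 4*log(8).
Integral = F(1/2) - F(-1) = -4*log(8) + 4*log(13/2).

Antiderivative: F(u) = 4*log(2*u**2 + 6); value = -4*log(8) + 4*log(13/2)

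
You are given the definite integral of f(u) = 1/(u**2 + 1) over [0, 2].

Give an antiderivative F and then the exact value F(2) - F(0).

Antiderivative: F(u) = atan(u); value = atan(2)

Recover f(u) by differentiating a candidate F(u); any mismatch rules it out.
F(u) = atan(u) is an antiderivative of f.
Check: d/du[atan(u)] = 1/(u**2 + 1) = f(u).
F(2) = atan(2); F(0) = 0.
Integral = F(2) - F(0) = atan(2).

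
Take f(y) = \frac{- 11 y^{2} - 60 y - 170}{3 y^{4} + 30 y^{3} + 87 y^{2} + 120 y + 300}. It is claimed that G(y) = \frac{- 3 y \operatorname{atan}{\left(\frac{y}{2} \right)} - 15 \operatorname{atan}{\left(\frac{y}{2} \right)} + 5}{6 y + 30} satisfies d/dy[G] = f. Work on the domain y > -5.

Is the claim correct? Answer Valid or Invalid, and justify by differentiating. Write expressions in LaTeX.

Invalid: d/dy[G] - f = \frac{11 y^{2} + 60 y + 170}{6 y^{4} + 60 y^{3} + 174 y^{2} + 240 y + 600}, which is not 0.

d/dy[G] = \frac{- 11 y^{2} - 60 y - 170}{6 y^{4} + 60 y^{3} + 174 y^{2} + 240 y + 600}
d/dy[G] - f(y) = \frac{11 y^{2} + 60 y + 170}{6 y^{4} + 60 y^{3} + 174 y^{2} + 240 y + 600} != 0.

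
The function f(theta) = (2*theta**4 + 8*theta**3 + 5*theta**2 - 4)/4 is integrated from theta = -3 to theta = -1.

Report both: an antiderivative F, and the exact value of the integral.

Whatever form F(theta) takes, F'(theta) = f(theta) is non-negotiable.
F(theta) = theta*(6*theta**4 + 30*theta**3 + 25*theta**2 - 60)/60 is an antiderivative of f.
Check: d/dtheta[theta*(6*theta**4 + 30*theta**3 + 25*theta**2 - 60)/60] = theta**4/2 + 2*theta**3 + 5*theta**2/4 - 1, which equals f(theta).
F(-1) = 59/60; F(-3) = 159/20.
Integral = F(-1) - F(-3) = -209/30.

Antiderivative: F(theta) = theta*(6*theta**4 + 30*theta**3 + 25*theta**2 - 60)/60; value = -209/30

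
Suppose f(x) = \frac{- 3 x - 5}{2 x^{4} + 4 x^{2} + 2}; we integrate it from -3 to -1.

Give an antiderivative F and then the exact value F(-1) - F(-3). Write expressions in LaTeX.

Antiderivative: F(x) = \frac{- 5 x - 5 \left(x^{2} + 1\right) \operatorname{atan}{\left(x \right)} + 3}{4 \left(x^{2} + 1\right)}; value = - \frac{5 \operatorname{atan}{\left(3 \right)}}{4} + \frac{11}{20} + \frac{5 \pi}{16}

A candidate is checked by its d/dx: the result must match f(x).
F(x) = \frac{- 5 x - 5 \left(x^{2} + 1\right) \operatorname{atan}{\left(x \right)} + 3}{4 \left(x^{2} + 1\right)} is an antiderivative of f.
Check: d/dx[\frac{- 5 x - 5 \left(x^{2} + 1\right) \operatorname{atan}{\left(x \right)} + 3}{4 \left(x^{2} + 1\right)}] = \frac{- 3 x - 5}{2 x^{4} + 4 x^{2} + 2} = f(x).
F(-1) = \frac{5 \pi}{16} + 1; F(-3) = \frac{9}{20} + \frac{5 \operatorname{atan}{\left(3 \right)}}{4}.
Integral = F(-1) - F(-3) = - \frac{5 \operatorname{atan}{\left(3 \right)}}{4} + \frac{11}{20} + \frac{5 \pi}{16}.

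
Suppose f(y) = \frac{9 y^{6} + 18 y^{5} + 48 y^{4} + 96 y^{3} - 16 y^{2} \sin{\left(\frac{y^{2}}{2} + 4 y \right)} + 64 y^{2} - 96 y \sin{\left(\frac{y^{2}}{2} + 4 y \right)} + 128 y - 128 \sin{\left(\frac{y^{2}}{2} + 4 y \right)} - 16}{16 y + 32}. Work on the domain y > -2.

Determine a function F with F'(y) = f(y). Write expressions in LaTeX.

An antiderivative F(y) passes only if d/dy[F] lands on f(y) exactly.
Check: d/dy[\frac{27 y^{6} + 216 y^{4} + 576 y^{2} - 288 \log{\left(\frac{3 y}{2} + 3 \right)} + 288 \cos{\left(\frac{y^{2}}{2} + 4 y \right)} + 512}{288}] = \frac{9 y^{6} + 18 y^{5} + 48 y^{4} + 96 y^{3} - 16 y^{2} \sin{\left(\frac{y^{2}}{2} + 4 y \right)} + 64 y^{2} - 96 y \sin{\left(\frac{y^{2}}{2} + 4 y \right)} + 128 y - 128 \sin{\left(\frac{y^{2}}{2} + 4 y \right)} - 16}{16 y + 32} = f(y).

An antiderivative is F(y) = \frac{27 y^{6} + 216 y^{4} + 576 y^{2} - 288 \log{\left(\frac{3 y}{2} + 3 \right)} + 288 \cos{\left(\frac{y^{2}}{2} + 4 y \right)} + 512}{288}.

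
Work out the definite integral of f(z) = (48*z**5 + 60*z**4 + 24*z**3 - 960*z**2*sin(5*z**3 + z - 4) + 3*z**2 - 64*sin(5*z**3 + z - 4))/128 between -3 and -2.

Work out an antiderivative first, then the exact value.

Antiderivative: F(z) = (z**2/2 + z/4)**3/2 + cos(5*z**3 + z - 4)/2; value = -3159/128 + cos(46)/2 - cos(142)/2

A candidate is checked by its d/dz: the result must match f(z).
F(z) = (z**2/2 + z/4)**3/2 + cos(5*z**3 + z - 4)/2 is an antiderivative of f.
Check: d/dz[(z**2/2 + z/4)**3/2 + cos(5*z**3 + z - 4)/2] = 3*z**5/8 + 15*z**4/32 + 3*z**3/16 - 15*z**2*sin(5*z**3 + z - 4)/2 + 3*z**2/128 - sin(5*z**3 + z - 4)/2, which equals f(z).
F(-2) = cos(46)/2 + 27/16; F(-3) = cos(142)/2 + 3375/128.
Integral = F(-2) - F(-3) = -3159/128 + cos(46)/2 - cos(142)/2.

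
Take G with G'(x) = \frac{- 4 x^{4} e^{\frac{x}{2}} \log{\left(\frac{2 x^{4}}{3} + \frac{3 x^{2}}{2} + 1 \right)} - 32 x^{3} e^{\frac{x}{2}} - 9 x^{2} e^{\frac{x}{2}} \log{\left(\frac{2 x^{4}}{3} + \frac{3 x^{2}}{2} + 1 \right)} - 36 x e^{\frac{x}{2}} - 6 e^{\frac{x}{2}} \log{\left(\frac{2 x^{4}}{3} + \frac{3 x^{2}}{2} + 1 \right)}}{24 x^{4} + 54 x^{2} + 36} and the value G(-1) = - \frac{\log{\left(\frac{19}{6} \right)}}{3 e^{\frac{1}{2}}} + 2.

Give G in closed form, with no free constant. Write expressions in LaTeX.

G'(x) has the shape u'v + uv' for u = - \frac{e^{\frac{x}{2}}}{3} and v = \log{\left(\frac{2 x^{4}}{3} + \frac{3 x^{2}}{2} + 1 \right)} — it is the derivative of the product u*v.
A general antiderivative is - \frac{e^{\frac{x}{2}} \log{\left(\frac{2 x^{4}}{3} + \frac{3 x^{2}}{2} + 1 \right)}}{3} + C.
The condition gives C = - \frac{\log{\left(\frac{19}{6} \right)}}{3 e^{\frac{1}{2}}} + 2 - (- \frac{\log{\left(\frac{19}{6} \right)}}{3 e^{\frac{1}{2}}}) = 2.
So G(x) = - \frac{e^{\frac{x}{2}} \log{\left(\frac{2 x^{4}}{3} + \frac{3 x^{2}}{2} + 1 \right)}}{3} + 2.
Check: d/dx[- \frac{e^{\frac{x}{2}} \log{\left(\frac{2 x^{4}}{3} + \frac{3 x^{2}}{2} + 1 \right)}}{3} + 2] = \frac{- 4 x^{4} e^{\frac{x}{2}} \log{\left(\frac{2 x^{4}}{3} + \frac{3 x^{2}}{2} + 1 \right)} - 32 x^{3} e^{\frac{x}{2}} - 9 x^{2} e^{\frac{x}{2}} \log{\left(\frac{2 x^{4}}{3} + \frac{3 x^{2}}{2} + 1 \right)} - 36 x e^{\frac{x}{2}} - 6 e^{\frac{x}{2}} \log{\left(\frac{2 x^{4}}{3} + \frac{3 x^{2}}{2} + 1 \right)}}{24 x^{4} + 54 x^{2} + 36} = G'(x).

G(x) = - \frac{e^{\frac{x}{2}} \log{\left(\frac{2 x^{4}}{3} + \frac{3 x^{2}}{2} + 1 \right)}}{3} + 2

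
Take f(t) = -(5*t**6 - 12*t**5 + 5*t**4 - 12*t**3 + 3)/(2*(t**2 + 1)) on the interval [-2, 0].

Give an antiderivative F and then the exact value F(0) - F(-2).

Any candidate F(t) must reproduce f(t) exactly when differentiated.
F(t) = -t**5/2 + 3*t**4/2 - 3*atan(t)/2 is an antiderivative of f.
Check: d/dt[-t**5/2 + 3*t**4/2 - 3*atan(t)/2] = (-5*t**6 + 12*t**5 - 5*t**4 + 12*t**3 - 3)/(2*t**2 + 2), which equals f(t).
F(0) = 0; F(-2) = 3*atan(2)/2 + 40.
Integral = F(0) - F(-2) = -40 - 3*atan(2)/2.

Antiderivative: F(t) = -t**5/2 + 3*t**4/2 - 3*atan(t)/2; value = -40 - 3*atan(2)/2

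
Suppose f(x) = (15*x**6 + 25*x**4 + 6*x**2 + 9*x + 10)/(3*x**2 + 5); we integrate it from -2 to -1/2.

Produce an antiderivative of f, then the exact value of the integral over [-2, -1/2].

Antiderivative: F(x) = x**5 + 2*x + 3*log(x**2 + 5/3)/2; value = -3*log(17/3)/2 + 3*log(23/12)/2 + 1119/32

Check any antiderivative F(x) by computing F'(x) and comparing it with f(x).
F(x) = x**5 + 2*x + 3*log(x**2 + 5/3)/2 is an antiderivative of f.
Check: d/dx[x**5 + 2*x + 3*log(x**2 + 5/3)/2] = (15*x**6 + 25*x**4 + 6*x**2 + 9*x + 10)/(3*x**2 + 5) = f(x).
F(-1/2) = -33/32 + 3*log(23/12)/2; F(-2) = -36 + 3*log(17/3)/2.
Integral = F(-1/2) - F(-2) = -3*log(17/3)/2 + 3*log(23/12)/2 + 1119/32.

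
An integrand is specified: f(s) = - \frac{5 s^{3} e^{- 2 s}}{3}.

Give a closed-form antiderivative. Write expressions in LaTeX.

An antiderivative is F(s) = \frac{5 \left(4 s^{3} + 6 s^{2} + 6 s + 3\right) e^{- 2 s}}{24}.

f has the shape u'v + uv' for u = \frac{5 s^{3}}{6} + \frac{5 s^{2}}{4} + \frac{5 s}{4} + \frac{5}{8} and v = e^{- 2 s} — it is the derivative of the product u*v.
Check: d/ds[\frac{5 \left(4 s^{3} + 6 s^{2} + 6 s + 3\right) e^{- 2 s}}{24}] = - \frac{5 s^{3} e^{- 2 s}}{3} = f(s).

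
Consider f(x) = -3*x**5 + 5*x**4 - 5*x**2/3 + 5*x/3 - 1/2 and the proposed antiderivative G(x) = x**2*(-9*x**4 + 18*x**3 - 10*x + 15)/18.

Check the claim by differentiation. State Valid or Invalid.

d/dx[G] = -3*x**5 + 5*x**4 - 5*x**2/3 + 5*x/3
d/dx[G] - f(x) = 1/2 != 0.

Invalid: d/dx[G] - f = 1/2, which is not 0.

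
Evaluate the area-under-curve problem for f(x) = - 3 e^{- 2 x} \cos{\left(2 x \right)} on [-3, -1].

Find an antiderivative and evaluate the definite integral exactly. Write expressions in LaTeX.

Check any antiderivative F(x) by computing F'(x) and comparing it with f(x).
F(x) = \frac{\left(- 3 \sin{\left(2 x \right)} + 3 \cos{\left(2 x \right)}\right) e^{- 2 x}}{4} is an antiderivative of f.
Check: d/dx[\frac{\left(- 3 \sin{\left(2 x \right)} + 3 \cos{\left(2 x \right)}\right) e^{- 2 x}}{4}] = - 3 e^{- 2 x} \cos{\left(2 x \right)} = f(x).
F(-1) = \frac{3 e^{2} \cos{\left(2 \right)}}{4} + \frac{3 e^{2} \sin{\left(2 \right)}}{4}; F(-3) = \frac{3 e^{6} \sin{\left(6 \right)}}{4} + \frac{3 e^{6} \cos{\left(6 \right)}}{4}.
Integral = F(-1) - F(-3) = - \frac{3 e^{6} \cos{\left(6 \right)}}{4} + \frac{3 e^{2} \cos{\left(2 \right)}}{4} + \frac{3 e^{2} \sin{\left(2 \right)}}{4} - \frac{3 e^{6} \sin{\left(6 \right)}}{4}.

Antiderivative: F(x) = \frac{\left(- 3 \sin{\left(2 x \right)} + 3 \cos{\left(2 x \right)}\right) e^{- 2 x}}{4}; value = - \frac{3 e^{6} \cos{\left(6 \right)}}{4} + \frac{3 e^{2} \cos{\left(2 \right)}}{4} + \frac{3 e^{2} \sin{\left(2 \right)}}{4} - \frac{3 e^{6} \sin{\left(6 \right)}}{4}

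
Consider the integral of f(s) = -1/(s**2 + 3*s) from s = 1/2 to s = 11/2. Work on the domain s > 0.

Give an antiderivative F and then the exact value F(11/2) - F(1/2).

Antiderivative: F(s) = -log(s)/3 + log(s + 3)/3; value = -log(11/2)/3 - log(7/2)/3 - log(2)/3 + log(17/2)/3

Factor the denominator (s*(s + 3)) and decompose: f = 1/(3*(s + 3)) - 1/(3*s); each piece integrates to a log, atan, or power term.
F(s) = -log(s)/3 + log(s + 3)/3 is an antiderivative of f.
Check: d/ds[-log(s)/3 + log(s + 3)/3] = -1/(s**2 + 3*s) = f(s).
F(11/2) = -log(11/2)/3 + log(17/2)/3; F(1/2) = log(2)/3 + log(7/2)/3.
Integral = F(11/2) - F(1/2) = -log(11/2)/3 - log(7/2)/3 - log(2)/3 + log(17/2)/3.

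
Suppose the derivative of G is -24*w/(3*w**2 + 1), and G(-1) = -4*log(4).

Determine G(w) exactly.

G'(w) matches the chain-rule pattern g'(h)*h' with inner function h(w) = 3*w**2 + 1; substituting u = h(w) collapses the integral.
A general antiderivative is -4*log(3*w**2 + 1) + C.
The condition gives C = -4*log(4) - (-4*log(4)) = 0.
So G(w) = -4*log(3*w**2 + 1).
Check: d/dw[-4*log(3*w**2 + 1)] = -24*w/(3*w**2 + 1) = G'(w).

G(w) = -4*log(3*w**2 + 1)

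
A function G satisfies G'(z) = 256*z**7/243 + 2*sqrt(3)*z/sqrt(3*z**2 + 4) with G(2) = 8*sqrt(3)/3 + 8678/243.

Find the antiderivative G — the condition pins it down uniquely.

G(z) = 2*(16*z**8 + 81*sqrt(3)*sqrt(3*z**2 + 4) + 243)/243

Integrate term by term and add the pieces.
A general antiderivative is 32*z**8/243 + 2*sqrt(z**2 + 4/3) + C.
The condition gives C = 8*sqrt(3)/3 + 8678/243 - (8*sqrt(3)/3 + 8192/243) = 2.
So G(z) = 2*(16*z**8 + 81*sqrt(3)*sqrt(3*z**2 + 4) + 243)/243.
Check: d/dz[2*(16*z**8 + 81*sqrt(3)*sqrt(3*z**2 + 4) + 243)/243] = (256*z**7*sqrt(3*z**2 + 4) + 486*sqrt(3)*z)/(243*sqrt(3*z**2 + 4)), which equals G'(z).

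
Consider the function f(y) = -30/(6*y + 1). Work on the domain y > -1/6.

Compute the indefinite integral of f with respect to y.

F(y) = -5*log(3*y + 1/2) + C

A first test for any F(y): its y-derivative must equal f(y) identically.
Check: d/dy[-5*log(3*y + 1/2)] = -30/(6*y + 1) = f(y).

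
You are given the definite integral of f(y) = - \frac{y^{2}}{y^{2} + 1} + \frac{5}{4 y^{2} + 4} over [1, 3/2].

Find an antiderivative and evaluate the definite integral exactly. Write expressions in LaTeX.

Antiderivative: F(y) = - y + \frac{9 \operatorname{atan}{\left(y \right)}}{4}; value = - \frac{9 \pi}{16} - \frac{1}{2} + \frac{9 \operatorname{atan}{\left(\frac{3}{2} \right)}}{4}

Integrate term by term and add the pieces.
F(y) = - y + \frac{9 \operatorname{atan}{\left(y \right)}}{4} is an antiderivative of f.
Check: d/dy[- y + \frac{9 \operatorname{atan}{\left(y \right)}}{4}] = \frac{5 - 4 y^{2}}{4 y^{2} + 4}, which equals f(y).
F(3/2) = - \frac{3}{2} + \frac{9 \operatorname{atan}{\left(\frac{3}{2} \right)}}{4}; F(1) = -1 + \frac{9 \pi}{16}.
Integral = F(3/2) - F(1) = - \frac{9 \pi}{16} - \frac{1}{2} + \frac{9 \operatorname{atan}{\left(\frac{3}{2} \right)}}{4}.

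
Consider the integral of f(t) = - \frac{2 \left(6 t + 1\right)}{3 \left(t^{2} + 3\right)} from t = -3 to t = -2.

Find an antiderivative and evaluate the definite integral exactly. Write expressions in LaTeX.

Antiderivative: F(t) = - 2 \log{\left(t^{2} + 3 \right)} - \frac{2 \sqrt{3} \operatorname{atan}{\left(\frac{\sqrt{3} t}{3} \right)}}{9}; value = - 2 \log{\left(7 \right)} - \frac{2 \sqrt{3} \pi}{27} + \frac{2 \sqrt{3} \operatorname{atan}{\left(\frac{2 \sqrt{3}}{3} \right)}}{9} + 2 \log{\left(12 \right)}

Since d/dt undoes antidifferentiation here, F'(t) = f(t) is required of F(t).
F(t) = - 2 \log{\left(t^{2} + 3 \right)} - \frac{2 \sqrt{3} \operatorname{atan}{\left(\frac{\sqrt{3} t}{3} \right)}}{9} is an antiderivative of f.
Check: d/dt[- 2 \log{\left(t^{2} + 3 \right)} - \frac{2 \sqrt{3} \operatorname{atan}{\left(\frac{\sqrt{3} t}{3} \right)}}{9}] = \frac{- 12 t - 2}{3 t^{2} + 9}, which equals f(t).
F(-2) = - 2 \log{\left(7 \right)} + \frac{2 \sqrt{3} \operatorname{atan}{\left(\frac{2 \sqrt{3}}{3} \right)}}{9}; F(-3) = - 2 \log{\left(12 \right)} + \frac{2 \sqrt{3} \pi}{27}.
Integral = F(-2) - F(-3) = - 2 \log{\left(7 \right)} - \frac{2 \sqrt{3} \pi}{27} + \frac{2 \sqrt{3} \operatorname{atan}{\left(\frac{2 \sqrt{3}}{3} \right)}}{9} + 2 \log{\left(12 \right)}.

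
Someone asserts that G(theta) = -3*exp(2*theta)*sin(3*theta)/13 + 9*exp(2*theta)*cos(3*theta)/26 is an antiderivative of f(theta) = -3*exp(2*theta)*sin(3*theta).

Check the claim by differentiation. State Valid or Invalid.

d/dtheta[G] = -3*exp(2*theta)*sin(3*theta)/2
d/dtheta[G] - f(theta) = 3*exp(2*theta)*sin(3*theta)/2 != 0.

Invalid: d/dtheta[G] - f = 3*exp(2*theta)*sin(3*theta)/2, which is not 0.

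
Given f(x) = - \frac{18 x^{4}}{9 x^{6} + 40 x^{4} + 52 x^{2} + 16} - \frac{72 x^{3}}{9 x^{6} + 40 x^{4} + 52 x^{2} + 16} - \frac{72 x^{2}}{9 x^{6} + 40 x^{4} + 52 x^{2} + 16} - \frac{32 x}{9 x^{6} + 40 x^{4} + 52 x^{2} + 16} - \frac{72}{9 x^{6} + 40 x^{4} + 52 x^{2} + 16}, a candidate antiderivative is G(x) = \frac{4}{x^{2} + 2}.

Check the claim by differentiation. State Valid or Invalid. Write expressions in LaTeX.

d/dx[G] = - \frac{8 x}{x^{4} + 4 x^{2} + 4}
d/dx[G] - f(x) = \frac{18}{9 x^{2} + 4} != 0.

Invalid: d/dx[G] - f = \frac{18}{9 x^{2} + 4}, which is not 0.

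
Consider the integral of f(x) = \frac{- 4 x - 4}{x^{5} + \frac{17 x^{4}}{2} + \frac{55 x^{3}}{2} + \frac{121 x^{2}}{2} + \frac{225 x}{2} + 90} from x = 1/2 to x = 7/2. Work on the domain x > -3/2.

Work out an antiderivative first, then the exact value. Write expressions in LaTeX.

The denominator factors as \left(x + 3\right) \left(x + 4\right) \left(2 x + 3\right) \left(x^{2} + 5\right); partial fractions split f into directly integrable pieces: \frac{8 \left(2 x - 3\right)}{203 \left(x^{2} + 5\right)} + \frac{64}{435 \left(2 x + 3\right)} + \frac{8}{35 \left(x + 4\right)} - \frac{8}{21 \left(x + 3\right)}.
F(x) = - \frac{8 \left(- 28 \log{\left(x + \frac{3}{2} \right)} + 145 \log{\left(x + 3 \right)} - 87 \log{\left(x + 4 \right)} - 15 \log{\left(x^{2} + 5 \right)} + 9 \sqrt{5} \operatorname{atan}{\left(\frac{\sqrt{5} x}{5} \right)}\right)}{3045} is an antiderivative of f.
Check: d/dx[- \frac{8 \left(- 28 \log{\left(x + \frac{3}{2} \right)} + 145 \log{\left(x + 3 \right)} - 87 \log{\left(x + 4 \right)} - 15 \log{\left(x^{2} + 5 \right)} + 9 \sqrt{5} \operatorname{atan}{\left(\frac{\sqrt{5} x}{5} \right)}\right)}{3045}] = \frac{- 8 x - 8}{2 x^{5} + 17 x^{4} + 55 x^{3} + 121 x^{2} + 225 x + 180}, which equals f(x).
F(7/2) = - \frac{8 \log{\left(\frac{13}{2} \right)}}{21} - \frac{24 \sqrt{5} \operatorname{atan}{\left(\frac{7 \sqrt{5}}{10} \right)}}{1015} + \frac{8 \log{\left(\frac{69}{4} \right)}}{203} + \frac{32 \log{\left(5 \right)}}{435} + \frac{8 \log{\left(\frac{15}{2} \right)}}{35}; F(1/2) = - \frac{8 \log{\left(\frac{7}{2} \right)}}{21} - \frac{24 \sqrt{5} \operatorname{atan}{\left(\frac{\sqrt{5}}{10} \right)}}{1015} + \frac{32 \log{\left(2 \right)}}{435} + \frac{8 \log{\left(\frac{21}{4} \right)}}{203} + \frac{8 \log{\left(\frac{9}{2} \right)}}{35}.
Integral = F(7/2) - F(1/2) = - \frac{8 \log{\left(\frac{13}{2} \right)}}{21} - \frac{8 \log{\left(\frac{9}{2} \right)}}{35} - \frac{8 \log{\left(\frac{21}{4} \right)}}{203} - \frac{24 \sqrt{5} \operatorname{atan}{\left(\frac{7 \sqrt{5}}{10} \right)}}{1015} - \frac{32 \log{\left(2 \right)}}{435} + \frac{24 \sqrt{5} \operatorname{atan}{\left(\frac{\sqrt{5}}{10} \right)}}{1015} + \frac{8 \log{\left(\frac{69}{4} \right)}}{203} + \frac{32 \log{\left(5 \right)}}{435} + \frac{8 \log{\left(\frac{15}{2} \right)}}{35} + \frac{8 \log{\left(\frac{7}{2} \right)}}{21}.

Antiderivative: F(x) = - \frac{8 \left(- 28 \log{\left(x + \frac{3}{2} \right)} + 145 \log{\left(x + 3 \right)} - 87 \log{\left(x + 4 \right)} - 15 \log{\left(x^{2} + 5 \right)} + 9 \sqrt{5} \operatorname{atan}{\left(\frac{\sqrt{5} x}{5} \right)}\right)}{3045}; value = - \frac{8 \log{\left(\frac{13}{2} \right)}}{21} - \frac{8 \log{\left(\frac{9}{2} \right)}}{35} - \frac{8 \log{\left(\frac{21}{4} \right)}}{203} - \frac{24 \sqrt{5} \operatorname{atan}{\left(\frac{7 \sqrt{5}}{10} \right)}}{1015} - \frac{32 \log{\left(2 \right)}}{435} + \frac{24 \sqrt{5} \operatorname{atan}{\left(\frac{\sqrt{5}}{10} \right)}}{1015} + \frac{8 \log{\left(\frac{69}{4} \right)}}{203} + \frac{32 \log{\left(5 \right)}}{435} + \frac{8 \log{\left(\frac{15}{2} \right)}}{35} + \frac{8 \log{\left(\frac{7}{2} \right)}}{21}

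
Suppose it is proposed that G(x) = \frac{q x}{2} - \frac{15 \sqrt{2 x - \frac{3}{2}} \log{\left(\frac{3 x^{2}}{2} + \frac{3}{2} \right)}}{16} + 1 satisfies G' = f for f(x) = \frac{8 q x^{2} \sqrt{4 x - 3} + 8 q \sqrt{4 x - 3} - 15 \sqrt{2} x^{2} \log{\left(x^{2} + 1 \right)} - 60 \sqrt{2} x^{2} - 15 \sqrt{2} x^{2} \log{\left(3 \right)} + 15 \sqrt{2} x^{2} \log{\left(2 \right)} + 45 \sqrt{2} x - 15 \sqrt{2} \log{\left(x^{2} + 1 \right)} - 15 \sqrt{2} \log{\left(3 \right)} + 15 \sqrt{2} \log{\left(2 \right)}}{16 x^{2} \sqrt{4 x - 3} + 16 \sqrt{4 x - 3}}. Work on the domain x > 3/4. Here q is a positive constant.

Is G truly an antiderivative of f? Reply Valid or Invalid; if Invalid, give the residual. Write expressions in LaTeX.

d/dx[G] = \frac{4 \sqrt{2} q x^{2} \sqrt{4 x - 3} + 4 \sqrt{2} q \sqrt{4 x - 3} - 15 x^{2} \log{\left(x^{2} + 1 \right)} - 60 x^{2} - 15 x^{2} \log{\left(3 \right)} + 15 x^{2} \log{\left(2 \right)} + 45 x - 15 \log{\left(x^{2} + 1 \right)} - 15 \log{\left(3 \right)} + 15 \log{\left(2 \right)}}{8 \sqrt{2} x^{2} \sqrt{4 x - 3} + 8 \sqrt{2} \sqrt{4 x - 3}}
This equals f(x) exactly, so the claim holds.

Valid - differentiating G returns exactly f.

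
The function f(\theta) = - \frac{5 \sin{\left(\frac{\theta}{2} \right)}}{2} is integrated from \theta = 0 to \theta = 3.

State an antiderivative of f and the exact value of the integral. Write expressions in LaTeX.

Differentiate the proposed F(\theta) back; it has to land on f(\theta) exactly.
F(\theta) = 5 \cos{\left(\frac{\theta}{2} \right)} is an antiderivative of f.
Check: d/d\theta[5 \cos{\left(\frac{\theta}{2} \right)}] = - \frac{5 \sin{\left(\frac{\theta}{2} \right)}}{2} = f(\theta).
F(3) = 5 \cos{\left(\frac{3}{2} \right)}; F(0) = 5.
Integral = F(3) - F(0) = -5 + 5 \cos{\left(\frac{3}{2} \right)}.

Antiderivative: F(\theta) = 5 \cos{\left(\frac{\theta}{2} \right)}; value = -5 + 5 \cos{\left(\frac{3}{2} \right)}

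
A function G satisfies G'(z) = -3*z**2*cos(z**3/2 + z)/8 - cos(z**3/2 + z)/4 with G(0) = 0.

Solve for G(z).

G(z) = -sin(z**3/2 + z)/4

G'(z) matches the chain-rule pattern g'(h)*h' with inner function h(z) = z**3/2 + z; substituting u = h(z) collapses the integral.
A general antiderivative is -sin(z**3/2 + z)/4 + C.
The condition gives C = 0 - (0) = 0.
So G(z) = -sin(z**3/2 + z)/4.
Check: d/dz[-sin(z**3/2 + z)/4] = -3*z**2*cos(z**3/2 + z)/8 - cos(z**3/2 + z)/4 = G'(z).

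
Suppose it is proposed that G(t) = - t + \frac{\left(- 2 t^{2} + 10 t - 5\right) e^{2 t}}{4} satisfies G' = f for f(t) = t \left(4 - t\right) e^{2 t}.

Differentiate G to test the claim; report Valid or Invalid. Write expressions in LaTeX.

d/dt[G] = - t^{2} e^{2 t} + 4 t e^{2 t} - 1
d/dt[G] - f(t) = -1 != 0.

Invalid: d/dt[G] - f = -1, which is not 0.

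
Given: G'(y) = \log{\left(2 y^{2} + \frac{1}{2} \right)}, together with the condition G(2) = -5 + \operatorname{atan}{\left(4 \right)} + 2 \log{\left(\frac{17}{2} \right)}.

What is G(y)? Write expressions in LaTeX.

Since d/dy undoes antidifferentiation here, G(y) must give back the stated G'(y).
A general antiderivative is y \log{\left(2 y^{2} + \frac{1}{2} \right)} - 2 y + \operatorname{atan}{\left(2 y \right)} + C.
The condition gives C = -5 + \operatorname{atan}{\left(4 \right)} + 2 \log{\left(\frac{17}{2} \right)} - (-4 + \operatorname{atan}{\left(4 \right)} + 2 \log{\left(\frac{17}{2} \right)}) = -1.
So G(y) = y \log{\left(2 y^{2} + \frac{1}{2} \right)} - 2 y + \operatorname{atan}{\left(2 y \right)} - 1.
Check: d/dy[y \log{\left(2 y^{2} + \frac{1}{2} \right)} - 2 y + \operatorname{atan}{\left(2 y \right)} - 1] = \log{\left(2 y^{2} + \frac{1}{2} \right)} = G'(y).

G(y) = y \log{\left(2 y^{2} + \frac{1}{2} \right)} - 2 y + \operatorname{atan}{\left(2 y \right)} - 1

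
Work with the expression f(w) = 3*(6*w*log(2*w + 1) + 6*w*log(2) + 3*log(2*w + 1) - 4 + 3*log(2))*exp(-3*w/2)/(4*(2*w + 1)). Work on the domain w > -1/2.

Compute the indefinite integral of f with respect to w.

F(w) = -3*exp(-3*w/2)*log(4*w + 2)/2 + C

f has the shape u'v + uv' for u = -3*exp(-3*w/2)/2 and v = log(4*w + 2) — it is the derivative of the product u*v.
Check: d/dw[-3*exp(-3*w/2)*log(4*w + 2)/2] = (18*w*log(2*w + 1) + 18*w*log(2) + 9*log(2*w + 1) - 12 + 9*log(2))/(8*w*exp(3*w/2) + 4*exp(3*w/2)), which equals f(w).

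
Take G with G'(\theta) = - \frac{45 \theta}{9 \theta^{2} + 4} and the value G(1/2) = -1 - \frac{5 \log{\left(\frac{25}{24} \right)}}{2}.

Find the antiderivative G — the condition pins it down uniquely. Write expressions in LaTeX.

G(\theta) = - \frac{5 \log{\left(\frac{3 \theta^{2}}{2} + \frac{2}{3} \right)}}{2} - 1

The substitution u = \frac{3 \theta^{2}}{2} + \frac{2}{3} works: G'(\theta) is exactly (dG/du)*(du/d\theta) for that inner function.
A general antiderivative is - \frac{5 \log{\left(\frac{3 \theta^{2}}{2} + \frac{2}{3} \right)}}{2} + C.
The condition gives C = -1 - \frac{5 \log{\left(\frac{25}{24} \right)}}{2} - (- \frac{5 \log{\left(\frac{25}{24} \right)}}{2}) = -1.
So G(\theta) = - \frac{5 \log{\left(\frac{3 \theta^{2}}{2} + \frac{2}{3} \right)}}{2} - 1.
Check: d/d\theta[- \frac{5 \log{\left(\frac{3 \theta^{2}}{2} + \frac{2}{3} \right)}}{2} - 1] = - \frac{45 \theta}{9 \theta^{2} + 4} = G'(\theta).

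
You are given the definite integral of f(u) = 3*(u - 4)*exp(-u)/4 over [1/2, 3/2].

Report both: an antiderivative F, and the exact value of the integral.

Antiderivative: F(u) = (9 - 3*u)*exp(-u)/4; value = -15*exp(-1/2)/8 + 9*exp(-3/2)/8

Recognize the product-rule pattern: f = v'r + vr' with v = 9/4 - 3*u/4, r = exp(-u), so integration by parts undoes it.
F(u) = (9 - 3*u)*exp(-u)/4 is an antiderivative of f.
Check: d/du[(9 - 3*u)*exp(-u)/4] = (3*u - 12)*exp(-u)/4, which equals f(u).
F(3/2) = 9*exp(-3/2)/8; F(1/2) = 15*exp(-1/2)/8.
Integral = F(3/2) - F(1/2) = -15*exp(-1/2)/8 + 9*exp(-3/2)/8.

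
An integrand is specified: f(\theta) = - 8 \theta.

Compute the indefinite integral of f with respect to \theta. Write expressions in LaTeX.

Differentiate the proposed F(\theta) back; it has to land on f(\theta) exactly.
Check: d/d\theta[- 4 \theta^{2}] = - 8 \theta = f(\theta).

F(\theta) = - 4 \theta^{2} + C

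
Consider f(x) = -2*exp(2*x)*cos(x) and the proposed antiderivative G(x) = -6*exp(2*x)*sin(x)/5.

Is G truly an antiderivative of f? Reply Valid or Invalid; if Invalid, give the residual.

d/dx[G] = -12*exp(2*x)*sin(x)/5 - 6*exp(2*x)*cos(x)/5
d/dx[G] - f(x) = -12*exp(2*x)*sin(x)/5 + 4*exp(2*x)*cos(x)/5 != 0.

Invalid: d/dx[G] - f = -12*exp(2*x)*sin(x)/5 + 4*exp(2*x)*cos(x)/5, which is not 0.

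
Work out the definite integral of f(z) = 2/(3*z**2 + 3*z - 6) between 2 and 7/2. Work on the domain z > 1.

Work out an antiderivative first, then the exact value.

Antiderivative: F(z) = 2*log(z - 1)/9 - 2*log(z + 2)/9; value = -2*log(11/2)/9 + 2*log(5/2)/9 + 2*log(4)/9

The denominator factors as 3*(z - 1)*(z + 2); partial fractions split f into directly integrable pieces: -2/(9*(z + 2)) + 2/(9*(z - 1)).
F(z) = 2*log(z - 1)/9 - 2*log(z + 2)/9 is an antiderivative of f.
Check: d/dz[2*log(z - 1)/9 - 2*log(z + 2)/9] = 2/(3*z**2 + 3*z - 6) = f(z).
F(7/2) = -2*log(11/2)/9 + 2*log(5/2)/9; F(2) = -2*log(4)/9.
Integral = F(7/2) - F(2) = -2*log(11/2)/9 + 2*log(5/2)/9 + 2*log(4)/9.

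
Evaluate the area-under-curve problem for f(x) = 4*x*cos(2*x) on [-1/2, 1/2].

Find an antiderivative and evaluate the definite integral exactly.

Antiderivative: F(x) = 2*x*sin(2*x) + cos(2*x); value = 0

Any candidate F(x) must reproduce f(x) exactly when differentiated.
F(x) = 2*x*sin(2*x) + cos(2*x) is an antiderivative of f.
Check: d/dx[2*x*sin(2*x) + cos(2*x)] = 4*x*cos(2*x) = f(x).
F(1/2) = cos(1) + sin(1); F(-1/2) = cos(1) + sin(1).
Integral = F(1/2) - F(-1/2) = 0.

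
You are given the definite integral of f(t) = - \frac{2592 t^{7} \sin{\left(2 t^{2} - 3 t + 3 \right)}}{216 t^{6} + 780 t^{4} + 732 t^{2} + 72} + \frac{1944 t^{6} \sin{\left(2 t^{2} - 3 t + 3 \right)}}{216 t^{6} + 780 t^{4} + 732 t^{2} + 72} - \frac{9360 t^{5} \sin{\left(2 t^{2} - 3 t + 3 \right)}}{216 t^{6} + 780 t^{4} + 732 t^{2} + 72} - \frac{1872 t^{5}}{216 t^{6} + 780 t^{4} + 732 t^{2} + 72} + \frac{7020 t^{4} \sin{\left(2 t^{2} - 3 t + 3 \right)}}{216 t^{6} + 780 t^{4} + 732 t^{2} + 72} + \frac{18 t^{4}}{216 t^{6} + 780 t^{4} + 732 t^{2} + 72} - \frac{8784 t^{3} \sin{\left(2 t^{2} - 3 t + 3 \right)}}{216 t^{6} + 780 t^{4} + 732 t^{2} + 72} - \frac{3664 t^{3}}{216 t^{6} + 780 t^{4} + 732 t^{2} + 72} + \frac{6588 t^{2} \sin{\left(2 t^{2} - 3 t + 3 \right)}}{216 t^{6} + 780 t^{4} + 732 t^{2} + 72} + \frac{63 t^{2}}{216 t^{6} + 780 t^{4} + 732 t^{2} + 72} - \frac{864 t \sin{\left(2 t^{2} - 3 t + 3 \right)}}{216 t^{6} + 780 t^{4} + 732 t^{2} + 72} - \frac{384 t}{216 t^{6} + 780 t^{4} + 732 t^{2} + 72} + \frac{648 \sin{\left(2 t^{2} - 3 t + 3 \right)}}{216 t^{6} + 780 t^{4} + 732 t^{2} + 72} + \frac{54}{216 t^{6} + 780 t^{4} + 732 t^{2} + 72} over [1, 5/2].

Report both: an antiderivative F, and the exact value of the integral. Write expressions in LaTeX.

Antiderivative: F(t) = \frac{- 16 \log{\left(t^{2} + 2 \right)} - 36 \log{\left(2 t^{2} + 3 \right)} + 36 \cos{\left(2 t^{2} - 3 t + 3 \right)} + 3 \operatorname{atan}{\left(3 t \right)}}{12}; value = - 3 \log{\left(\frac{31}{2} \right)} - \frac{4 \log{\left(\frac{33}{4} \right)}}{3} + 3 \cos{\left(8 \right)} - \frac{\operatorname{atan}{\left(3 \right)}}{4} + \frac{\operatorname{atan}{\left(\frac{15}{2} \right)}}{4} - 3 \cos{\left(2 \right)} + \frac{4 \log{\left(3 \right)}}{3} + 3 \log{\left(5 \right)}

The integrand splits into summands that can be handled one at a time.
F(t) = \frac{- 16 \log{\left(t^{2} + 2 \right)} - 36 \log{\left(2 t^{2} + 3 \right)} + 36 \cos{\left(2 t^{2} - 3 t + 3 \right)} + 3 \operatorname{atan}{\left(3 t \right)}}{12} is an antiderivative of f.
Check: d/dt[\frac{- 16 \log{\left(t^{2} + 2 \right)} - 36 \log{\left(2 t^{2} + 3 \right)} + 36 \cos{\left(2 t^{2} - 3 t + 3 \right)} + 3 \operatorname{atan}{\left(3 t \right)}}{12}] = \frac{- 2592 t^{7} \sin{\left(2 t^{2} - 3 t + 3 \right)} + 1944 t^{6} \sin{\left(2 t^{2} - 3 t + 3 \right)} - 9360 t^{5} \sin{\left(2 t^{2} - 3 t + 3 \right)} - 1872 t^{5} + 7020 t^{4} \sin{\left(2 t^{2} - 3 t + 3 \right)} + 18 t^{4} - 8784 t^{3} \sin{\left(2 t^{2} - 3 t + 3 \right)} - 3664 t^{3} + 6588 t^{2} \sin{\left(2 t^{2} - 3 t + 3 \right)} + 63 t^{2} - 864 t \sin{\left(2 t^{2} - 3 t + 3 \right)} - 384 t + 648 \sin{\left(2 t^{2} - 3 t + 3 \right)} + 54}{216 t^{6} + 780 t^{4} + 732 t^{2} + 72}, which equals f(t).
F(5/2) = - 3 \log{\left(\frac{31}{2} \right)} - \frac{4 \log{\left(\frac{33}{4} \right)}}{3} + 3 \cos{\left(8 \right)} + \frac{\operatorname{atan}{\left(\frac{15}{2} \right)}}{4}; F(1) = - 3 \log{\left(5 \right)} - \frac{4 \log{\left(3 \right)}}{3} + 3 \cos{\left(2 \right)} + \frac{\operatorname{atan}{\left(3 \right)}}{4}.
Integral = F(5/2) - F(1) = - 3 \log{\left(\frac{31}{2} \right)} - \frac{4 \log{\left(\frac{33}{4} \right)}}{3} + 3 \cos{\left(8 \right)} - \frac{\operatorname{atan}{\left(3 \right)}}{4} + \frac{\operatorname{atan}{\left(\frac{15}{2} \right)}}{4} - 3 \cos{\left(2 \right)} + \frac{4 \log{\left(3 \right)}}{3} + 3 \log{\left(5 \right)}.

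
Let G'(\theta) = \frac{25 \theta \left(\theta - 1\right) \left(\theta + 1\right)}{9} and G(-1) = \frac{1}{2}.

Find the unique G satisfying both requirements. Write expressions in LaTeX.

G'(\theta) matches the chain-rule pattern g'(h)*h' with inner function h(\theta) = \frac{5}{3} - \frac{5 \theta^{2}}{3}; substituting u = h(\theta) collapses the integral.
A general antiderivative is \frac{\left(\frac{5}{3} - \frac{5 \theta^{2}}{3}\right)^{2}}{4} + C.
The condition gives C = \frac{1}{2} - (0) = \frac{1}{2}.
So G(\theta) = \frac{25 \left(1 - \theta^{2}\right)^{2} + 18}{36}.
Check: d/d\theta[\frac{25 \left(1 - \theta^{2}\right)^{2} + 18}{36}] = \frac{25 \theta^{3}}{9} - \frac{25 \theta}{9}, which equals G'(\theta).

G(\theta) = \frac{25 \left(1 - \theta^{2}\right)^{2} + 18}{36}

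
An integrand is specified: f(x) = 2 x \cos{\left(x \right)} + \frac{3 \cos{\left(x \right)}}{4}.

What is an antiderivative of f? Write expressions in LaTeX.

Integrate term by term and add the pieces.
Check: d/dx[\frac{8 x \sin{\left(x \right)} + 3 \sin{\left(x \right)} + 8 \cos{\left(x \right)}}{4}] = 2 x \cos{\left(x \right)} + \frac{3 \cos{\left(x \right)}}{4} = f(x).

An antiderivative is F(x) = \frac{8 x \sin{\left(x \right)} + 3 \sin{\left(x \right)} + 8 \cos{\left(x \right)}}{4}.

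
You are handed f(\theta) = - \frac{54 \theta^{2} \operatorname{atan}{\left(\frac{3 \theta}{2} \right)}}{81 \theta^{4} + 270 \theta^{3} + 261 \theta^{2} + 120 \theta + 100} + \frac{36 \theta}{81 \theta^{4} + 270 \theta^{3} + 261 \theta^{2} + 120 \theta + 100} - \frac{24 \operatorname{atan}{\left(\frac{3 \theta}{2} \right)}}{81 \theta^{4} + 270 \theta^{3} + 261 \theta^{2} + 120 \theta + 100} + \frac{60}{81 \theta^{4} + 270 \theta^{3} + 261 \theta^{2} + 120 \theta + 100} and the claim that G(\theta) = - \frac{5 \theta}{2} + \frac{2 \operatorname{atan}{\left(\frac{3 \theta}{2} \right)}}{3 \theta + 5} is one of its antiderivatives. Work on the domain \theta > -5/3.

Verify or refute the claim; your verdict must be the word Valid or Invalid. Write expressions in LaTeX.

Invalid: d/d\theta[G] - f = - \frac{5}{2}, which is not 0.

d/d\theta[G] = \frac{- 405 \theta^{4} - 1350 \theta^{3} - 108 \theta^{2} \operatorname{atan}{\left(\frac{3 \theta}{2} \right)} - 1305 \theta^{2} - 528 \theta - 48 \operatorname{atan}{\left(\frac{3 \theta}{2} \right)} - 380}{162 \theta^{4} + 540 \theta^{3} + 522 \theta^{2} + 240 \theta + 200}
d/d\theta[G] - f(\theta) = - \frac{5}{2} != 0.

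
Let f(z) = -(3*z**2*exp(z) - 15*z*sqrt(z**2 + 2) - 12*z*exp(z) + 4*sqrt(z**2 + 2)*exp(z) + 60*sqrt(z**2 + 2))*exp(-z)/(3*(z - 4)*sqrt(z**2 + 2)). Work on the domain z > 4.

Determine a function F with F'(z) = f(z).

A candidate is checked by its d/dz: the result must match f(z).
Check: d/dz[-sqrt(z**2 + 2) - 4*log(z/2 - 2)/3 - 5*exp(-z)] = (-3*z**2*exp(z) + 15*z*sqrt(z**2 + 2) + 12*z*exp(z) - 4*sqrt(z**2 + 2)*exp(z) - 60*sqrt(z**2 + 2))/(3*z*sqrt(z**2 + 2)*exp(z) - 12*sqrt(z**2 + 2)*exp(z)), which equals f(z).

An antiderivative is F(z) = -sqrt(z**2 + 2) - 4*log(z/2 - 2)/3 - 5*exp(-z).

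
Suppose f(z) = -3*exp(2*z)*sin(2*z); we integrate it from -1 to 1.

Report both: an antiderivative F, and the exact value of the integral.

Differentiate the proposed F(z) back; it has to land on f(z) exactly.
F(z) = -3*exp(2*z)*sin(2*z)/4 + 3*exp(2*z)*cos(2*z)/4 is an antiderivative of f.
Check: d/dz[-3*exp(2*z)*sin(2*z)/4 + 3*exp(2*z)*cos(2*z)/4] = -3*exp(2*z)*sin(2*z) = f(z).
F(1) = -3*exp(2)*sin(2)/4 + 3*exp(2)*cos(2)/4; F(-1) = 3*exp(-2)*cos(2)/4 + 3*exp(-2)*sin(2)/4.
Integral = F(1) - F(-1) = -3*exp(2)*sin(2)/4 + 3*exp(2)*cos(2)/4 - 3*exp(-2)*sin(2)/4 - 3*exp(-2)*cos(2)/4.

Antiderivative: F(z) = -3*exp(2*z)*sin(2*z)/4 + 3*exp(2*z)*cos(2*z)/4; value = -3*exp(2)*sin(2)/4 + 3*exp(2)*cos(2)/4 - 3*exp(-2)*sin(2)/4 - 3*exp(-2)*cos(2)/4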